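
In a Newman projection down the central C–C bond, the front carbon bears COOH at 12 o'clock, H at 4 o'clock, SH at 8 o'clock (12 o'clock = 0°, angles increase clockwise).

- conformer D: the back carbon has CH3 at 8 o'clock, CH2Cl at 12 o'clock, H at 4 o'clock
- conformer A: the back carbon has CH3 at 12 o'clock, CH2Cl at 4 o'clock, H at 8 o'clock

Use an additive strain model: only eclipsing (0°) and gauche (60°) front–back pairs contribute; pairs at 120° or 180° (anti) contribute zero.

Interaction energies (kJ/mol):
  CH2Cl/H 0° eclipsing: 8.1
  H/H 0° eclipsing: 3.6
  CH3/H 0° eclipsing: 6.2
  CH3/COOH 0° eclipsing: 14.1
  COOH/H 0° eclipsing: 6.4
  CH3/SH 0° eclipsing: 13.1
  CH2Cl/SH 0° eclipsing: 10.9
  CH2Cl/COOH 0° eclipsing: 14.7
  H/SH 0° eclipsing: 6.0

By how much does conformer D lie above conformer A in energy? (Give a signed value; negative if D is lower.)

+3.2 kJ/mol

D (eclipsed): COOH(0°)/CH2Cl(0°) eclipsed 14.7; H(120°)/H(120°) eclipsed 3.6; SH(240°)/CH3(240°) eclipsed 13.1 → 31.4 kJ/mol.
A (eclipsed): COOH(0°)/CH3(0°) eclipsed 14.1; H(120°)/CH2Cl(120°) eclipsed 8.1; SH(240°)/H(240°) eclipsed 6.0 → 28.2 kJ/mol.
E(D) − E(A) = 31.4 − 28.2 = +3.2 kJ/mol.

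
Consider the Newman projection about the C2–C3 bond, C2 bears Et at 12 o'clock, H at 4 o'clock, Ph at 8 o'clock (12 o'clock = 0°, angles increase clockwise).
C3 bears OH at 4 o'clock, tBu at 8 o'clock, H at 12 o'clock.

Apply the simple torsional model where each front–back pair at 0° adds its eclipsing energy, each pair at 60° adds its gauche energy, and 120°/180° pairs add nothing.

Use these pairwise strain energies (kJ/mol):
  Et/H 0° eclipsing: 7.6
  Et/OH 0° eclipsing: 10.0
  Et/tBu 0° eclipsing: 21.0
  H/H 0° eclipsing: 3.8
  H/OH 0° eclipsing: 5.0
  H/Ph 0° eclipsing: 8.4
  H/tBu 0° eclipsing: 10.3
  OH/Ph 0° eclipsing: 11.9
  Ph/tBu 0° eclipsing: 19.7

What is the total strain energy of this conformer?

This conformer is eclipsed. Et at 0° is eclipsed with H at 0° (7.6); H at 120° is eclipsed with OH at 120° (5.0); Ph at 240° is eclipsed with tBu at 240° (19.7). Total 32.3 kJ/mol.

32.3 kJ/mol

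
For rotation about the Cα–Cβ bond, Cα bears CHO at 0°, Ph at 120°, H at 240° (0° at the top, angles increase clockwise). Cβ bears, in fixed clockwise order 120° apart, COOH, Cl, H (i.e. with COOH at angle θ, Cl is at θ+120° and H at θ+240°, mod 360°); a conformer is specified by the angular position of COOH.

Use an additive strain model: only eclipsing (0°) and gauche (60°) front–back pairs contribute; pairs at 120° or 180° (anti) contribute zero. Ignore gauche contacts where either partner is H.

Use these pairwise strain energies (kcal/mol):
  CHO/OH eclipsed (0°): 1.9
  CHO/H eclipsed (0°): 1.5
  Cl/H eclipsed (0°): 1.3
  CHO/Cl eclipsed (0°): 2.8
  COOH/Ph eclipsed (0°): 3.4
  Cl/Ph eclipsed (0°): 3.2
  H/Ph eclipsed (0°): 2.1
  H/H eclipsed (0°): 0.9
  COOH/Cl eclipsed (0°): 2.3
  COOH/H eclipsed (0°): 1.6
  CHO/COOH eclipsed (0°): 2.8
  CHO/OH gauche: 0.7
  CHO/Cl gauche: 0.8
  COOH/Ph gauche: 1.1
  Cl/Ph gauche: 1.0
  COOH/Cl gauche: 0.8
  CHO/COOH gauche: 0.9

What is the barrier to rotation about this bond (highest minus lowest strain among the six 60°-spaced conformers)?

5.0 kcal/mol

COOH at 0° (eclipsed): CHO(0°)/COOH(0°) eclipsed 2.8; Ph(120°)/Cl(120°) eclipsed 3.2; H(240°)/H(240°) eclipsed 0.9 → 6.9 kcal/mol.
COOH at 60° (staggered): CHO(0°)/COOH(60°) gauche 0.9; Ph(120°)/COOH(60°) gauche 1.1; Ph(120°)/Cl(180°) gauche 1.0 → 3.0 kcal/mol.
COOH at 120° (eclipsed): CHO(0°)/H(0°) eclipsed 1.5; Ph(120°)/COOH(120°) eclipsed 3.4; H(240°)/Cl(240°) eclipsed 1.3 → 6.2 kcal/mol.
COOH at 180° (staggered): CHO(0°)/Cl(300°) gauche 0.8; Ph(120°)/COOH(180°) gauche 1.1 → 1.9 kcal/mol.
COOH at 240° (eclipsed): CHO(0°)/Cl(0°) eclipsed 2.8; Ph(120°)/H(120°) eclipsed 2.1; H(240°)/COOH(240°) eclipsed 1.6 → 6.5 kcal/mol.
COOH at 300° (staggered): CHO(0°)/COOH(300°) gauche 0.9; CHO(0°)/Cl(60°) gauche 0.8; Ph(120°)/Cl(60°) gauche 1.0 → 2.7 kcal/mol.
Max at 0° (6.9 kcal/mol), min at 180° (1.9 kcal/mol); barrier = 5.0 kcal/mol.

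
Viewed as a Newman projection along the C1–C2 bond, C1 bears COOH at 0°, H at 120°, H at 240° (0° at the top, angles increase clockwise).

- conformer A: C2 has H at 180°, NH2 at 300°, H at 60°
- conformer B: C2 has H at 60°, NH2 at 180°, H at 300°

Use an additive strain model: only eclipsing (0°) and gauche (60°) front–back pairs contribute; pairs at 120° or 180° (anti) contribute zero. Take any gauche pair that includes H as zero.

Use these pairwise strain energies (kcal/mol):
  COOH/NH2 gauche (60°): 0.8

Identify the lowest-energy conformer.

A is staggered. COOH at 0° is gauche with NH2 at 300° (0.8). Total 0.8 kcal/mol.
B (staggered): no non-H gauche contacts → 0.0 kcal/mol.
B has the lowest total (0.0 kcal/mol).

B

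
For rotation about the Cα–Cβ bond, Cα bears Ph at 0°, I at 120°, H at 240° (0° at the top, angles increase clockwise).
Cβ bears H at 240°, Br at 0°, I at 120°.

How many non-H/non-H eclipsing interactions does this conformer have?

2

Non-H eclipsing pairs: Ph(0°)/Br(0°); I(120°)/I(120°) — 2 interactions.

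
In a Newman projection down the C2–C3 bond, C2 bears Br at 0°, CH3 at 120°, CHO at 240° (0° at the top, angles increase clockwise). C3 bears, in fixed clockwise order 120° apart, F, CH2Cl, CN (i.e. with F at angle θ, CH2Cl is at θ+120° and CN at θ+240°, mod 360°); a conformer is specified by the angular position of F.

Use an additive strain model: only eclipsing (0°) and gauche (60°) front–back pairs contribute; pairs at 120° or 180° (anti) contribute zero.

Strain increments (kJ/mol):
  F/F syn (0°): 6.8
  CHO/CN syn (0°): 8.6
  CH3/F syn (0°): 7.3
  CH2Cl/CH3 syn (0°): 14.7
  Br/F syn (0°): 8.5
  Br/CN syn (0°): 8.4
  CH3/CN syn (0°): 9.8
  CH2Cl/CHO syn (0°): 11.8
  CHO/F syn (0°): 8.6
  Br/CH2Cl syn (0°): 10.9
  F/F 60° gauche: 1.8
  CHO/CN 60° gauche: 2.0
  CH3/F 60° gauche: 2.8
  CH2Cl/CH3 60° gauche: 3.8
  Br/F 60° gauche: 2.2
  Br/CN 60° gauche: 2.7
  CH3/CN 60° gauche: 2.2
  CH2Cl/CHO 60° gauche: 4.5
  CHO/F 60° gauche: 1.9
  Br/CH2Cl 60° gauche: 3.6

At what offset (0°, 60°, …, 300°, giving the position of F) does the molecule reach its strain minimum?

300°

F at 0° (eclipsed): Br(0°)/F(0°) eclipsed 8.5; CH3(120°)/CH2Cl(120°) eclipsed 14.7; CHO(240°)/CN(240°) eclipsed 8.6 → 31.8 kJ/mol.
F at 60° (staggered): Br(0°)/F(60°) gauche 2.2; Br(0°)/CN(300°) gauche 2.7; CH3(120°)/F(60°) gauche 2.8; CH3(120°)/CH2Cl(180°) gauche 3.8; CHO(240°)/CH2Cl(180°) gauche 4.5; CHO(240°)/CN(300°) gauche 2.0 → 18.0 kJ/mol.
F at 120° (eclipsed): Br(0°)/CN(0°) eclipsed 8.4; CH3(120°)/F(120°) eclipsed 7.3; CHO(240°)/CH2Cl(240°) eclipsed 11.8 → 27.5 kJ/mol.
F at 180° (staggered): Br(0°)/CH2Cl(300°) gauche 3.6; Br(0°)/CN(60°) gauche 2.7; CH3(120°)/F(180°) gauche 2.8; CH3(120°)/CN(60°) gauche 2.2; CHO(240°)/F(180°) gauche 1.9; CHO(240°)/CH2Cl(300°) gauche 4.5 → 17.7 kJ/mol.
F at 240° (eclipsed): Br(0°)/CH2Cl(0°) eclipsed 10.9; CH3(120°)/CN(120°) eclipsed 9.8; CHO(240°)/F(240°) eclipsed 8.6 → 29.3 kJ/mol.
F at 300° (staggered): Br(0°)/F(300°) gauche 2.2; Br(0°)/CH2Cl(60°) gauche 3.6; CH3(120°)/CH2Cl(60°) gauche 3.8; CH3(120°)/CN(180°) gauche 2.2; CHO(240°)/F(300°) gauche 1.9; CHO(240°)/CN(180°) gauche 2.0 → 15.7 kJ/mol.
The minimum (15.7 kJ/mol) occurs with F at 300°.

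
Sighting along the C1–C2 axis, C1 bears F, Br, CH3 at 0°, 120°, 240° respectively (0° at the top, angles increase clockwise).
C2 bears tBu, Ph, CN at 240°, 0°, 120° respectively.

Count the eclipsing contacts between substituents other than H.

3

Non-H eclipsing pairs: F(0°)/Ph(0°); Br(120°)/CN(120°); CH3(240°)/tBu(240°) — 3 interactions.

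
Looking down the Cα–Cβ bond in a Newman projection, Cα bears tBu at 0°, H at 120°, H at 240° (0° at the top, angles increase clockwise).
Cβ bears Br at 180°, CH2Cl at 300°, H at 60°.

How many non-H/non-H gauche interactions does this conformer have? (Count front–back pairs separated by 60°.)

1

Non-H gauche pairs: tBu(0°)/CH2Cl(300°) — 1 interaction.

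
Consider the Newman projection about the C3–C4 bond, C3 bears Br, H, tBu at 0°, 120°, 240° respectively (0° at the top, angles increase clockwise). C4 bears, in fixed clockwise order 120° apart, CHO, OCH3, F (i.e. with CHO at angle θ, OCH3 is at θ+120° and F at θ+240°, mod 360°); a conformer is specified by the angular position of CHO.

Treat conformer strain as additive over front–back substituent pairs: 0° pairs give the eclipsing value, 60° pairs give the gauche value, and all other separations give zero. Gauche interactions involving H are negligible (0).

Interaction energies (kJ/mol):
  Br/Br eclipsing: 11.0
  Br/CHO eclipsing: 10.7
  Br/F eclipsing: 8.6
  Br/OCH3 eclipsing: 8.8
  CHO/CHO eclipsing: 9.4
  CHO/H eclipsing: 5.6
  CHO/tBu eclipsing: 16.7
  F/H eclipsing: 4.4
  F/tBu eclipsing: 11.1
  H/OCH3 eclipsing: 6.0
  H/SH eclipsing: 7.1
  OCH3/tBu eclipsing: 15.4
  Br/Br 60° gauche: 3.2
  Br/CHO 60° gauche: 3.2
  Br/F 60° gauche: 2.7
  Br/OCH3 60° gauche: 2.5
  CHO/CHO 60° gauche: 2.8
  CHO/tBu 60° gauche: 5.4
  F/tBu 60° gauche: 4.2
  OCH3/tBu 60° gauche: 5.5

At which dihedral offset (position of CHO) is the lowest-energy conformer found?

300°

CHO at 0° is eclipsed. Br at 0° is eclipsed with CHO at 0° (10.7); H at 120° is eclipsed with OCH3 at 120° (6.0); tBu at 240° is eclipsed with F at 240° (11.1). Total 27.8 kJ/mol.
CHO at 60° is staggered. Br at 0° is gauche with CHO at 60° (3.2); Br at 0° is gauche with F at 300° (2.7); tBu at 240° is gauche with OCH3 at 180° (5.5); tBu at 240° is gauche with F at 300° (4.2). Total 15.6 kJ/mol.
CHO at 120° is eclipsed. Br at 0° is eclipsed with F at 0° (8.6); H at 120° is eclipsed with CHO at 120° (5.6); tBu at 240° is eclipsed with OCH3 at 240° (15.4). Total 29.6 kJ/mol.
CHO at 180° is staggered. Br at 0° is gauche with OCH3 at 300° (2.5); Br at 0° is gauche with F at 60° (2.7); tBu at 240° is gauche with CHO at 180° (5.4); tBu at 240° is gauche with OCH3 at 300° (5.5). Total 16.1 kJ/mol.
CHO at 240° is eclipsed. Br at 0° is eclipsed with OCH3 at 0° (8.8); H at 120° is eclipsed with F at 120° (4.4); tBu at 240° is eclipsed with CHO at 240° (16.7). Total 29.9 kJ/mol.
CHO at 300° is staggered. Br at 0° is gauche with CHO at 300° (3.2); Br at 0° is gauche with OCH3 at 60° (2.5); tBu at 240° is gauche with CHO at 300° (5.4); tBu at 240° is gauche with F at 180° (4.2). Total 15.3 kJ/mol.
The minimum (15.3 kJ/mol) occurs with CHO at 300°.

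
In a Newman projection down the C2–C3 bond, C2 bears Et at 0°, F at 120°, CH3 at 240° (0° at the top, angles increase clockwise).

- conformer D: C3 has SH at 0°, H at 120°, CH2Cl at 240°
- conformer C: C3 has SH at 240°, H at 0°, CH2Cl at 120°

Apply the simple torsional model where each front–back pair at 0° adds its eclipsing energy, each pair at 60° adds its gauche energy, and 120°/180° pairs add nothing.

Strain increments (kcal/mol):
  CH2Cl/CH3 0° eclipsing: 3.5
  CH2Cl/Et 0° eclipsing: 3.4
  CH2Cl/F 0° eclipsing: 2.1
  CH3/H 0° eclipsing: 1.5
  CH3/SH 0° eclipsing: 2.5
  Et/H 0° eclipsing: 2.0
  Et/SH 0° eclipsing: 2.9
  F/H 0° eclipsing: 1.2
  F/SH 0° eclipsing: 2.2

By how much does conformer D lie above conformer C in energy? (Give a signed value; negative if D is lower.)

+1.0 kcal/mol

D (eclipsed): Et–SH eclipsed, F–H eclipsed, CH3–CH2Cl eclipsed; 2.9 + 1.2 + 3.5 = 7.6 kcal/mol.
C (eclipsed): Et–H eclipsed, F–CH2Cl eclipsed, CH3–SH eclipsed; 2.0 + 2.1 + 2.5 = 6.6 kcal/mol.
E(D) − E(C) = 7.6 − 6.6 = +1.0 kcal/mol.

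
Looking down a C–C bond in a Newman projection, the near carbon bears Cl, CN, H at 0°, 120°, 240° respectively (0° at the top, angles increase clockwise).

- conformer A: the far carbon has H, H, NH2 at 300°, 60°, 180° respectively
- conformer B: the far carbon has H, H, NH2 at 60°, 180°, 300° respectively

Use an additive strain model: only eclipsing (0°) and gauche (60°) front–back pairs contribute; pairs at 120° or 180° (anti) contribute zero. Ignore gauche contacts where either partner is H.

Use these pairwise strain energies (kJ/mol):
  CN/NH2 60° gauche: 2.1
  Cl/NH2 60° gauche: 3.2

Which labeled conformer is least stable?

A (staggered): CN(120°)/NH2(180°) gauche 2.1 → 2.1 kJ/mol.
B (staggered): Cl(0°)/NH2(300°) gauche 3.2 → 3.2 kJ/mol.
B has the highest total (3.2 kJ/mol).

B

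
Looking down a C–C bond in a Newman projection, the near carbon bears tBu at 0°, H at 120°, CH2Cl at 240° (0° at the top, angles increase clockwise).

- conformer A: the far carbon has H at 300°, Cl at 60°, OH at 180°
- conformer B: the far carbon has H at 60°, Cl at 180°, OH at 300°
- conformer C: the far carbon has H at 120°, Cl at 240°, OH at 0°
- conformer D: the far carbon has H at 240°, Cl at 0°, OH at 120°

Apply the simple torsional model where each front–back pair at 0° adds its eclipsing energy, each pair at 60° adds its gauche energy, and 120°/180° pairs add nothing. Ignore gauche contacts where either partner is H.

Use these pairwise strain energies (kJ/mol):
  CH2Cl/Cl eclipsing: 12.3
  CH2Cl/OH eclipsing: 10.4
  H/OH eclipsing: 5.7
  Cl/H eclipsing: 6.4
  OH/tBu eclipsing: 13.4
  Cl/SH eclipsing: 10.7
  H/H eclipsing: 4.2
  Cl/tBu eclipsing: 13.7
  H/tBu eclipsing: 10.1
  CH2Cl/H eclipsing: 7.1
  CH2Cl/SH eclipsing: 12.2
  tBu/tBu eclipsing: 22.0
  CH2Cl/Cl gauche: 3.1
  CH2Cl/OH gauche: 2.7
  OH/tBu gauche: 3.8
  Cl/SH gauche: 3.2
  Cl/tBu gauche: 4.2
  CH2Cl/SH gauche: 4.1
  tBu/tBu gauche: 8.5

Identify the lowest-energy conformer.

A (staggered): tBu(0°)/Cl(60°) gauche 4.2; CH2Cl(240°)/OH(180°) gauche 2.7 → 6.9 kJ/mol.
B (staggered): tBu(0°)/OH(300°) gauche 3.8; CH2Cl(240°)/Cl(180°) gauche 3.1; CH2Cl(240°)/OH(300°) gauche 2.7 → 9.6 kJ/mol.
C (eclipsed): tBu(0°)/OH(0°) eclipsed 13.4; H(120°)/H(120°) eclipsed 4.2; CH2Cl(240°)/Cl(240°) eclipsed 12.3 → 29.9 kJ/mol.
D (eclipsed): tBu(0°)/Cl(0°) eclipsed 13.7; H(120°)/OH(120°) eclipsed 5.7; CH2Cl(240°)/H(240°) eclipsed 7.1 → 26.5 kJ/mol.
A has the lowest total (6.9 kJ/mol).

A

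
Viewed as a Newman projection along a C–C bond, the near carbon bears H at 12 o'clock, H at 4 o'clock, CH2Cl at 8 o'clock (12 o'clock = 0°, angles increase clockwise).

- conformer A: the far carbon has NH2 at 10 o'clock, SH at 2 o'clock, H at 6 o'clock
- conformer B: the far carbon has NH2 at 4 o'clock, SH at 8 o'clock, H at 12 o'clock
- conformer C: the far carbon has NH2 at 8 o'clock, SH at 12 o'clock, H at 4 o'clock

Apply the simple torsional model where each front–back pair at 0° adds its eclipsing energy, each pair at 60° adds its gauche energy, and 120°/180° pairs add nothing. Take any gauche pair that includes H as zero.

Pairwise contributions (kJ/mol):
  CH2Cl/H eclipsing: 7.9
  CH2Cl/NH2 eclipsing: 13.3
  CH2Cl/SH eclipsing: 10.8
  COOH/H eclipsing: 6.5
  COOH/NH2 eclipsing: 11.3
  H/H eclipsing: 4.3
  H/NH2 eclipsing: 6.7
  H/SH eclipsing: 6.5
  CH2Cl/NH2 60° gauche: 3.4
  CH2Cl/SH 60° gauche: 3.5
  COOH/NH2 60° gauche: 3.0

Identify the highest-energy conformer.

A (staggered): CH2Cl(240°)/NH2(300°) gauche 3.4 → 3.4 kJ/mol.
B (eclipsed): H(0°)/H(0°) eclipsed 4.3; H(120°)/NH2(120°) eclipsed 6.7; CH2Cl(240°)/SH(240°) eclipsed 10.8 → 21.8 kJ/mol.
C (eclipsed): H(0°)/SH(0°) eclipsed 6.5; H(120°)/H(120°) eclipsed 4.3; CH2Cl(240°)/NH2(240°) eclipsed 13.3 → 24.1 kJ/mol.
C has the highest total (24.1 kJ/mol).

C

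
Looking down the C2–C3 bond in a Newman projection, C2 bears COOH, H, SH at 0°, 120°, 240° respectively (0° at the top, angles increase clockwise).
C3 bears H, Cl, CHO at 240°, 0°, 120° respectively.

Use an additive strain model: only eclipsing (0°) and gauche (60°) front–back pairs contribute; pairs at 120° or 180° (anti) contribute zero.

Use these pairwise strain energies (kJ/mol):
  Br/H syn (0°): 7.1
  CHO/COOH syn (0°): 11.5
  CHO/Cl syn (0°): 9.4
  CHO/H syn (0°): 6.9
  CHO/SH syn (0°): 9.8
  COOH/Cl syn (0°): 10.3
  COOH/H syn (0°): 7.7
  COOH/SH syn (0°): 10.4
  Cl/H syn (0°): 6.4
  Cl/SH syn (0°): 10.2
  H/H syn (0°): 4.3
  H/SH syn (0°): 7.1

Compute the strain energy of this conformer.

24.3 kJ/mol

This conformer (eclipsed): COOH(0°)/Cl(0°) eclipsed 10.3; H(120°)/CHO(120°) eclipsed 6.9; SH(240°)/H(240°) eclipsed 7.1 → 24.3 kJ/mol.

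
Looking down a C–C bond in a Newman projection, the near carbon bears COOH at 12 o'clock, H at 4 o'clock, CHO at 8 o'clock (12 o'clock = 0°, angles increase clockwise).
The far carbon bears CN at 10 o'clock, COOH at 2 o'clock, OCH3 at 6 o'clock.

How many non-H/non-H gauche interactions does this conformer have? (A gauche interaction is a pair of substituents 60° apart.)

4

Non-H gauche pairs: COOH(0°)/CN(300°); COOH(0°)/COOH(60°); CHO(240°)/CN(300°); CHO(240°)/OCH3(180°) — 4 interactions.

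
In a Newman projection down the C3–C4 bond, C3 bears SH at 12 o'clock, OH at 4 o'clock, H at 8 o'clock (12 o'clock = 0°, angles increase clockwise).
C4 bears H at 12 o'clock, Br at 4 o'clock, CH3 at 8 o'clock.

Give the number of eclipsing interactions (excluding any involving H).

1

Non-H eclipsing pairs: OH(120°)/Br(120°) — 1 interaction.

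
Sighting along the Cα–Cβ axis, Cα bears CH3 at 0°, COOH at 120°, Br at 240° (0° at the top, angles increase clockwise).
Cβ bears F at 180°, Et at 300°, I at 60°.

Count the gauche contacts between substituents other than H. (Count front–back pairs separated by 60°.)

Non-H gauche pairs: CH3(0°)/Et(300°); CH3(0°)/I(60°); COOH(120°)/F(180°); COOH(120°)/I(60°); Br(240°)/F(180°); Br(240°)/Et(300°) — 6 interactions.

6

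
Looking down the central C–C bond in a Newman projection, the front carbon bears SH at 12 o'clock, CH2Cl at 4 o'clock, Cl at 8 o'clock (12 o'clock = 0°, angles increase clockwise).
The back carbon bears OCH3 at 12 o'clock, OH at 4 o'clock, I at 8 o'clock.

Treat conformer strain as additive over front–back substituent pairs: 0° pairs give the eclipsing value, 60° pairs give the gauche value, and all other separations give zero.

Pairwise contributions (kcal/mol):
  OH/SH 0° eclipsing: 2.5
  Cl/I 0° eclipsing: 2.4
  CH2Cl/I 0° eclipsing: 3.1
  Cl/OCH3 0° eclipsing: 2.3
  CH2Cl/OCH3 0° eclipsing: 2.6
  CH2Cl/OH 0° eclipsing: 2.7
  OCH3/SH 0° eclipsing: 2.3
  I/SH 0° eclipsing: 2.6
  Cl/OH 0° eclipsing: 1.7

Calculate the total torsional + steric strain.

7.4 kcal/mol

This conformer (eclipsed): SH(0°)/OCH3(0°) eclipsed 2.3; CH2Cl(120°)/OH(120°) eclipsed 2.7; Cl(240°)/I(240°) eclipsed 2.4 → 7.4 kcal/mol.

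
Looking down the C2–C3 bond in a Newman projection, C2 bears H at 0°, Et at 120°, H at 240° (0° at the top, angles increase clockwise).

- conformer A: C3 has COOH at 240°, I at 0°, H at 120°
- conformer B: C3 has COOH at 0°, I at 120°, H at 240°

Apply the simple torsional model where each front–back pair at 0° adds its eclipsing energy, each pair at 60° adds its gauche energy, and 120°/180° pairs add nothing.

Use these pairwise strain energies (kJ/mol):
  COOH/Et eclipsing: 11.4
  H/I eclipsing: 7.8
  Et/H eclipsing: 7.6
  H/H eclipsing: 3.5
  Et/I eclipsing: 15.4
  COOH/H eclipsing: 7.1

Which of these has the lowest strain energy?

A

A (eclipsed): H(0°)/I(0°) eclipsed 7.8; Et(120°)/H(120°) eclipsed 7.6; H(240°)/COOH(240°) eclipsed 7.1 → 22.5 kJ/mol.
B (eclipsed): H(0°)/COOH(0°) eclipsed 7.1; Et(120°)/I(120°) eclipsed 15.4; H(240°)/H(240°) eclipsed 3.5 → 26.0 kJ/mol.
A has the lowest total (22.5 kJ/mol).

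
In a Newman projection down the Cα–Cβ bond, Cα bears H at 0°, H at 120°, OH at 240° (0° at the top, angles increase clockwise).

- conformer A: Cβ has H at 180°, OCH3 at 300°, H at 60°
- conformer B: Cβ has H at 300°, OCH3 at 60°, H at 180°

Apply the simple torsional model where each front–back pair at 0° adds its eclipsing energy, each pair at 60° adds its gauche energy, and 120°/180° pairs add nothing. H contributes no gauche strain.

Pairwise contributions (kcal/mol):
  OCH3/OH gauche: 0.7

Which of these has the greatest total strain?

A

A (staggered): OH(240°)/OCH3(300°) gauche 0.7 → 0.7 kcal/mol.
B (staggered): no non-H gauche contacts → 0.0 kcal/mol.
A has the highest total (0.7 kcal/mol).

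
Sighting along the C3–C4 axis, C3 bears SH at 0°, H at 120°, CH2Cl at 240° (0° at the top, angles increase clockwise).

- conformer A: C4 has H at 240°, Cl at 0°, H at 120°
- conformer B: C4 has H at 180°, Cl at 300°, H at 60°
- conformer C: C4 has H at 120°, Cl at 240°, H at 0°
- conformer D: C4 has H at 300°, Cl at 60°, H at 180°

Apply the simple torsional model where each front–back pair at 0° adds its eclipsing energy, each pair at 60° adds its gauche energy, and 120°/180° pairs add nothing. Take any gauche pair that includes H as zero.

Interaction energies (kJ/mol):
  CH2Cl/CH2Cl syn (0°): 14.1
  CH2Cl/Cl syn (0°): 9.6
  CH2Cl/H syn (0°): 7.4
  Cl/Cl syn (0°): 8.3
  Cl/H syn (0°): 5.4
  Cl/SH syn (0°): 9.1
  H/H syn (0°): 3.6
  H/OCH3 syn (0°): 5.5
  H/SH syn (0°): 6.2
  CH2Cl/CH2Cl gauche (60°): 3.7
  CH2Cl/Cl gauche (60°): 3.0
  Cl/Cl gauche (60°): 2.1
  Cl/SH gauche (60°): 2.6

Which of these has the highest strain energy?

A

A (eclipsed): SH–Cl eclipsed, H–H eclipsed, CH2Cl–H eclipsed; 9.1 + 3.6 + 7.4 = 20.1 kJ/mol.
B (staggered): SH–Cl gauche, CH2Cl–Cl gauche; 2.6 + 3.0 = 5.6 kJ/mol.
C (eclipsed): SH–H eclipsed, H–H eclipsed, CH2Cl–Cl eclipsed; 6.2 + 3.6 + 9.6 = 19.4 kJ/mol.
D (staggered): SH–Cl gauche; 2.6 = 2.6 kJ/mol.
A has the highest total (20.1 kJ/mol).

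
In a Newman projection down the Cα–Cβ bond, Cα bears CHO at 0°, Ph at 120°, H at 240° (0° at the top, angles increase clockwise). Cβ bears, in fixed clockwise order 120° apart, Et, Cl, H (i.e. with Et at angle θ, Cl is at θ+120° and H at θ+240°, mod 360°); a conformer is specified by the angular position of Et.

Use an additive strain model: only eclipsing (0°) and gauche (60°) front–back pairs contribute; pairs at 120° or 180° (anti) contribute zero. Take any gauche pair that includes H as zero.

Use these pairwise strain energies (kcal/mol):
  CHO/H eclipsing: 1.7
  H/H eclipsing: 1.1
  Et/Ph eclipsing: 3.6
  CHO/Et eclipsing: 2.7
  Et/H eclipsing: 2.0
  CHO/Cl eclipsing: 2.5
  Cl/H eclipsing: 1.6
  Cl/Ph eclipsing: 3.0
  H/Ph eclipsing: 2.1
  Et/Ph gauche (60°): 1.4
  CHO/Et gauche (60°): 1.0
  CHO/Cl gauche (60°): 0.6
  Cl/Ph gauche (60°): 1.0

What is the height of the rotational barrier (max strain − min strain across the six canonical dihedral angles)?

Et at 0° (eclipsed): CHO(0°)/Et(0°) eclipsed 2.7; Ph(120°)/Cl(120°) eclipsed 3.0; H(240°)/H(240°) eclipsed 1.1 → 6.8 kcal/mol.
Et at 60° (staggered): CHO(0°)/Et(60°) gauche 1.0; Ph(120°)/Et(60°) gauche 1.4; Ph(120°)/Cl(180°) gauche 1.0 → 3.4 kcal/mol.
Et at 120° (eclipsed): CHO(0°)/H(0°) eclipsed 1.7; Ph(120°)/Et(120°) eclipsed 3.6; H(240°)/Cl(240°) eclipsed 1.6 → 6.9 kcal/mol.
Et at 180° (staggered): CHO(0°)/Cl(300°) gauche 0.6; Ph(120°)/Et(180°) gauche 1.4 → 2.0 kcal/mol.
Et at 240° (eclipsed): CHO(0°)/Cl(0°) eclipsed 2.5; Ph(120°)/H(120°) eclipsed 2.1; H(240°)/Et(240°) eclipsed 2.0 → 6.6 kcal/mol.
Et at 300° (staggered): CHO(0°)/Et(300°) gauche 1.0; CHO(0°)/Cl(60°) gauche 0.6; Ph(120°)/Cl(60°) gauche 1.0 → 2.6 kcal/mol.
Max at 120° (6.9 kcal/mol), min at 180° (2.0 kcal/mol); barrier = 4.9 kcal/mol.

4.9 kcal/mol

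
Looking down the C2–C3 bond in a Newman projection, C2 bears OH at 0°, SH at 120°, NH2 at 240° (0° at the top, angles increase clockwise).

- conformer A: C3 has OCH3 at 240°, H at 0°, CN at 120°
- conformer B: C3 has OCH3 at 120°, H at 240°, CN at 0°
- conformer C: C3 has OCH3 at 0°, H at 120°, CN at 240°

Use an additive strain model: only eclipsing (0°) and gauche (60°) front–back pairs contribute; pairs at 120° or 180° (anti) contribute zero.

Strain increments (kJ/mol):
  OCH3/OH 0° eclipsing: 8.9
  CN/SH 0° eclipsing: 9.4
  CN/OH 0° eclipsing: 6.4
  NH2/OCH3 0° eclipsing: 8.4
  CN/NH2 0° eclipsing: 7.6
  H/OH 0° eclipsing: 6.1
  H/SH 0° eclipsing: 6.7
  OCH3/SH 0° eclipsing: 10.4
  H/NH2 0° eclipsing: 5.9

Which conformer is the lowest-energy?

B

A (eclipsed): OH–H eclipsed, SH–CN eclipsed, NH2–OCH3 eclipsed; 6.1 + 9.4 + 8.4 = 23.9 kJ/mol.
B (eclipsed): OH–CN eclipsed, SH–OCH3 eclipsed, NH2–H eclipsed; 6.4 + 10.4 + 5.9 = 22.7 kJ/mol.
C (eclipsed): OH–OCH3 eclipsed, SH–H eclipsed, NH2–CN eclipsed; 8.9 + 6.7 + 7.6 = 23.2 kJ/mol.
B has the lowest total (22.7 kJ/mol).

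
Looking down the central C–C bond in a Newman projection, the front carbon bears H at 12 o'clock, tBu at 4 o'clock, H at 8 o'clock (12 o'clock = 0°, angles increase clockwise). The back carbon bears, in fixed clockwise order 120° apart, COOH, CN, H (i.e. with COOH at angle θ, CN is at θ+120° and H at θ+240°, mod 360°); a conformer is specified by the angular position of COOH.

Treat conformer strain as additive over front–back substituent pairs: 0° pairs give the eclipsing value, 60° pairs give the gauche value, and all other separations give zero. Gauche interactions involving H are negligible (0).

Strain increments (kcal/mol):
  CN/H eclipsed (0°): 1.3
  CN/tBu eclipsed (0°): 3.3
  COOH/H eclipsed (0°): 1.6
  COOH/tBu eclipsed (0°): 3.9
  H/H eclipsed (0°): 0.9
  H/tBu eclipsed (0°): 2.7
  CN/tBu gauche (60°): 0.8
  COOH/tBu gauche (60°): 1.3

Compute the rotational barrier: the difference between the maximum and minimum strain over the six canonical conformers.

COOH at 0° (eclipsed): H–COOH eclipsed, tBu–CN eclipsed, H–H eclipsed; 1.6 + 3.3 + 0.9 = 5.8 kcal/mol.
COOH at 60° (staggered): tBu–COOH gauche, tBu–CN gauche; 1.3 + 0.8 = 2.1 kcal/mol.
COOH at 120° (eclipsed): H–H eclipsed, tBu–COOH eclipsed, H–CN eclipsed; 0.9 + 3.9 + 1.3 = 6.1 kcal/mol.
COOH at 180° (staggered): tBu–COOH gauche; 1.3 = 1.3 kcal/mol.
COOH at 240° (eclipsed): H–CN eclipsed, tBu–H eclipsed, H–COOH eclipsed; 1.3 + 2.7 + 1.6 = 5.6 kcal/mol.
COOH at 300° (staggered): tBu–CN gauche; 0.8 = 0.8 kcal/mol.
Max at 120° (6.1 kcal/mol), min at 300° (0.8 kcal/mol); barrier = 5.3 kcal/mol.

5.3 kcal/mol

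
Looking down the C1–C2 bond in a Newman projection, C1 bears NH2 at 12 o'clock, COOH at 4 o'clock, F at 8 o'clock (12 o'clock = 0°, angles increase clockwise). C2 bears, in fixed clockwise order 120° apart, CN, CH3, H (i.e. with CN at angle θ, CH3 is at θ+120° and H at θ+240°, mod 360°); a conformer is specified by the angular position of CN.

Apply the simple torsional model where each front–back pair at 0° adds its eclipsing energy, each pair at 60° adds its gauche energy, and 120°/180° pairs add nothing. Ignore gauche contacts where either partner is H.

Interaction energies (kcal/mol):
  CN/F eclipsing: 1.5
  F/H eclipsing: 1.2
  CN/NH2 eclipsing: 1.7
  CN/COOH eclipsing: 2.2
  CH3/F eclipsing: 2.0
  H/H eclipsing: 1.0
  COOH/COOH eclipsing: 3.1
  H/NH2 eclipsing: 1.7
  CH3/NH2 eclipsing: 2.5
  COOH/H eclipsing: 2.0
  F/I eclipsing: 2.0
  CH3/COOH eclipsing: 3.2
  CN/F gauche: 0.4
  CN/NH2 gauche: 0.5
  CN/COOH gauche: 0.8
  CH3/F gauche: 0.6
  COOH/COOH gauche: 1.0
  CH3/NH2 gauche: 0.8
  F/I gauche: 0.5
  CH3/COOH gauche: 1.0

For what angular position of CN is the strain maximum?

CN at 0° (eclipsed): NH2(0°)/CN(0°) eclipsed 1.7; COOH(120°)/CH3(120°) eclipsed 3.2; F(240°)/H(240°) eclipsed 1.2 → 6.1 kcal/mol.
CN at 60° (staggered): NH2(0°)/CN(60°) gauche 0.5; COOH(120°)/CN(60°) gauche 0.8; COOH(120°)/CH3(180°) gauche 1.0; F(240°)/CH3(180°) gauche 0.6 → 2.9 kcal/mol.
CN at 120° (eclipsed): NH2(0°)/H(0°) eclipsed 1.7; COOH(120°)/CN(120°) eclipsed 2.2; F(240°)/CH3(240°) eclipsed 2.0 → 5.9 kcal/mol.
CN at 180° (staggered): NH2(0°)/CH3(300°) gauche 0.8; COOH(120°)/CN(180°) gauche 0.8; F(240°)/CN(180°) gauche 0.4; F(240°)/CH3(300°) gauche 0.6 → 2.6 kcal/mol.
CN at 240° (eclipsed): NH2(0°)/CH3(0°) eclipsed 2.5; COOH(120°)/H(120°) eclipsed 2.0; F(240°)/CN(240°) eclipsed 1.5 → 6.0 kcal/mol.
CN at 300° (staggered): NH2(0°)/CN(300°) gauche 0.5; NH2(0°)/CH3(60°) gauche 0.8; COOH(120°)/CH3(60°) gauche 1.0; F(240°)/CN(300°) gauche 0.4 → 2.7 kcal/mol.
The maximum (6.1 kcal/mol) occurs with CN at 0°.

0°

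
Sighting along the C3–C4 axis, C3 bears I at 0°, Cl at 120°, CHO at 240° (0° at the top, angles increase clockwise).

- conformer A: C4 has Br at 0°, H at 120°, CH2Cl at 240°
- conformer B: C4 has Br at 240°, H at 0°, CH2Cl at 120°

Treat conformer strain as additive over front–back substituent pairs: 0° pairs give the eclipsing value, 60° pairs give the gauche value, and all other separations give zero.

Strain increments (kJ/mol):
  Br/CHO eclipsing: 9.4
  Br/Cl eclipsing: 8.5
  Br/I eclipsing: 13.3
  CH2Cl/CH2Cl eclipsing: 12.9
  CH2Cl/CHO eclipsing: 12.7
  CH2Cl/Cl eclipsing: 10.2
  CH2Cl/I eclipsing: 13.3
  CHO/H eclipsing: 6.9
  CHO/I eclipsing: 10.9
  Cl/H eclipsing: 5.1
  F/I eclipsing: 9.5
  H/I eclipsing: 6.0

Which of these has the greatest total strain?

A

A is eclipsed. I at 0° is eclipsed with Br at 0° (13.3); Cl at 120° is eclipsed with H at 120° (5.1); CHO at 240° is eclipsed with CH2Cl at 240° (12.7). Total 31.1 kJ/mol.
B is eclipsed. I at 0° is eclipsed with H at 0° (6.0); Cl at 120° is eclipsed with CH2Cl at 120° (10.2); CHO at 240° is eclipsed with Br at 240° (9.4). Total 25.6 kJ/mol.
A has the highest total (31.1 kJ/mol).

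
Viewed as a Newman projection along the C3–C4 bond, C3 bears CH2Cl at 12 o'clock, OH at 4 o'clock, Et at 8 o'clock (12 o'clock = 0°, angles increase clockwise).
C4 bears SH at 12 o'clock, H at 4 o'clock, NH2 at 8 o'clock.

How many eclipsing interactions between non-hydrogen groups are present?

Non-H eclipsing pairs: CH2Cl(0°)/SH(0°); Et(240°)/NH2(240°) — 2 interactions.

2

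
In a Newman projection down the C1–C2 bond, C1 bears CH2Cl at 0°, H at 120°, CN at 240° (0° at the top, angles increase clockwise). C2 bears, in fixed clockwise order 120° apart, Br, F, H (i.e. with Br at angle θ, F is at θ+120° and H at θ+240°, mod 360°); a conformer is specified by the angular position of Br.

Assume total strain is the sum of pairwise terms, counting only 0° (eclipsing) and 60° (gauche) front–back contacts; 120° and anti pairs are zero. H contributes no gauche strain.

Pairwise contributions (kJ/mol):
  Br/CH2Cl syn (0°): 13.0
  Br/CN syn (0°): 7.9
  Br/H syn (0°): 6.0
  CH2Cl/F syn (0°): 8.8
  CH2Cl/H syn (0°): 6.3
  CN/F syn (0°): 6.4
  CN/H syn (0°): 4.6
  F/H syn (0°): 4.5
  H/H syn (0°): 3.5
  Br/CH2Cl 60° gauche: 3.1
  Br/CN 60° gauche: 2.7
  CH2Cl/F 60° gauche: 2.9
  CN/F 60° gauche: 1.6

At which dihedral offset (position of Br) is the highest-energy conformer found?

0°

Br at 0° is eclipsed. CH2Cl at 0° is eclipsed with Br at 0° (13.0); H at 120° is eclipsed with F at 120° (4.5); CN at 240° is eclipsed with H at 240° (4.6). Total 22.1 kJ/mol.
Br at 60° is staggered. CH2Cl at 0° is gauche with Br at 60° (3.1); CN at 240° is gauche with F at 180° (1.6). Total 4.7 kJ/mol.
Br at 120° is eclipsed. CH2Cl at 0° is eclipsed with H at 0° (6.3); H at 120° is eclipsed with Br at 120° (6.0); CN at 240° is eclipsed with F at 240° (6.4). Total 18.7 kJ/mol.
Br at 180° is staggered. CH2Cl at 0° is gauche with F at 300° (2.9); CN at 240° is gauche with Br at 180° (2.7); CN at 240° is gauche with F at 300° (1.6). Total 7.2 kJ/mol.
Br at 240° is eclipsed. CH2Cl at 0° is eclipsed with F at 0° (8.8); H at 120° is eclipsed with H at 120° (3.5); CN at 240° is eclipsed with Br at 240° (7.9). Total 20.2 kJ/mol.
Br at 300° is staggered. CH2Cl at 0° is gauche with Br at 300° (3.1); CH2Cl at 0° is gauche with F at 60° (2.9); CN at 240° is gauche with Br at 300° (2.7). Total 8.7 kJ/mol.
The maximum (22.1 kJ/mol) occurs with Br at 0°.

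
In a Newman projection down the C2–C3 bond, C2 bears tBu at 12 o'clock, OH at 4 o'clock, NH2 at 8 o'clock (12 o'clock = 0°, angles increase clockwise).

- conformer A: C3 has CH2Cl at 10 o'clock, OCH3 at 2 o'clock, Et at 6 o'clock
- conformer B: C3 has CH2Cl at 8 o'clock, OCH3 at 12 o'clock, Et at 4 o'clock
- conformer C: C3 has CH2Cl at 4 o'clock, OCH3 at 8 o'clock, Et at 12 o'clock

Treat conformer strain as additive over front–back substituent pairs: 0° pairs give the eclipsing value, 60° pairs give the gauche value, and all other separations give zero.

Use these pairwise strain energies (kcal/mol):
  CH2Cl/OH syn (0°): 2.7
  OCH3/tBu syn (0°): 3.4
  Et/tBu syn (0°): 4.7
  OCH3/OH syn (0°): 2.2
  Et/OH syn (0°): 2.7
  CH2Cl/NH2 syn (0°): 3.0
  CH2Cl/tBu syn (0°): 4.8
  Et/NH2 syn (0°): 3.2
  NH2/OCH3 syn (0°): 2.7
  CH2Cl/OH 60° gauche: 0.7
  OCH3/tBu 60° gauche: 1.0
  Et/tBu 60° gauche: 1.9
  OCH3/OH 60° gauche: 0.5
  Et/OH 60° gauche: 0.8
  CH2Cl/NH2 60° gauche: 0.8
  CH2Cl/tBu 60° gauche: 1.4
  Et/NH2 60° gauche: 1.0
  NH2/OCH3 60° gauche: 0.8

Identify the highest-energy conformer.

A is staggered. tBu at 0° is gauche with CH2Cl at 300° (1.4); tBu at 0° is gauche with OCH3 at 60° (1.0); OH at 120° is gauche with OCH3 at 60° (0.5); OH at 120° is gauche with Et at 180° (0.8); NH2 at 240° is gauche with CH2Cl at 300° (0.8); NH2 at 240° is gauche with Et at 180° (1.0). Total 5.5 kcal/mol.
B is eclipsed. tBu at 0° is eclipsed with OCH3 at 0° (3.4); OH at 120° is eclipsed with Et at 120° (2.7); NH2 at 240° is eclipsed with CH2Cl at 240° (3.0). Total 9.1 kcal/mol.
C is eclipsed. tBu at 0° is eclipsed with Et at 0° (4.7); OH at 120° is eclipsed with CH2Cl at 120° (2.7); NH2 at 240° is eclipsed with OCH3 at 240° (2.7). Total 10.1 kcal/mol.
C has the highest total (10.1 kcal/mol).

C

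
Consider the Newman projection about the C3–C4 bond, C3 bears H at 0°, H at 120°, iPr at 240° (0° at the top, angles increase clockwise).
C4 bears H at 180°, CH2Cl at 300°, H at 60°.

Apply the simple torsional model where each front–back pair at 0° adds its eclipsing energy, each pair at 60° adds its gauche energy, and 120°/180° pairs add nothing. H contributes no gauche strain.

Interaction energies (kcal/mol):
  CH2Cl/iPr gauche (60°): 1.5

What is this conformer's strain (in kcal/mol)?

This conformer (staggered): iPr–CH2Cl gauche; 1.5 = 1.5 kcal/mol.

1.5 kcal/mol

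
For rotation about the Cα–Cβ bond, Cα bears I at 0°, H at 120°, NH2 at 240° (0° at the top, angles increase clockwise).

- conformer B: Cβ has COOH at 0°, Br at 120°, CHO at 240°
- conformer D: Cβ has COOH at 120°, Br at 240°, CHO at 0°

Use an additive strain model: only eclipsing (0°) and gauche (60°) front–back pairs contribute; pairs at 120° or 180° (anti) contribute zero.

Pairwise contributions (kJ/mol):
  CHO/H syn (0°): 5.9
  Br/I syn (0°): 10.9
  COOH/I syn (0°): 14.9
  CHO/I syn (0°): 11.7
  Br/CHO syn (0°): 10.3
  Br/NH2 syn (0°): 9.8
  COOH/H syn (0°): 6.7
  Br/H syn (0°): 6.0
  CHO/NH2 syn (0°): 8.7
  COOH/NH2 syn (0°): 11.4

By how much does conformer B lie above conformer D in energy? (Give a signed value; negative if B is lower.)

B (eclipsed): I–COOH eclipsed, H–Br eclipsed, NH2–CHO eclipsed; 14.9 + 6.0 + 8.7 = 29.6 kJ/mol.
D (eclipsed): I–CHO eclipsed, H–COOH eclipsed, NH2–Br eclipsed; 11.7 + 6.7 + 9.8 = 28.2 kJ/mol.
E(B) − E(D) = 29.6 − 28.2 = +1.4 kJ/mol.

+1.4 kJ/mol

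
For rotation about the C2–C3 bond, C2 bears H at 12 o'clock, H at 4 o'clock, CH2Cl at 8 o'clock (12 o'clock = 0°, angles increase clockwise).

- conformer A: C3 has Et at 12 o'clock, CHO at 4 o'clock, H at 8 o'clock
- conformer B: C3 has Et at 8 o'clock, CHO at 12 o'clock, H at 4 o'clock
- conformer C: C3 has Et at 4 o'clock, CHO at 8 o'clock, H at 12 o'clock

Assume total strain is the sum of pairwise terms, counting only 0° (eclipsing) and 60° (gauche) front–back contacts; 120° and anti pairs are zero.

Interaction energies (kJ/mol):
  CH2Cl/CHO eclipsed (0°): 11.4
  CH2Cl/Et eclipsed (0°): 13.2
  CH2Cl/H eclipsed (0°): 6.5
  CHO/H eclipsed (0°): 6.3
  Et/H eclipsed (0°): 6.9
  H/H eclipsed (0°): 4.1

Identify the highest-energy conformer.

A is eclipsed. H at 0° is eclipsed with Et at 0° (6.9); H at 120° is eclipsed with CHO at 120° (6.3); CH2Cl at 240° is eclipsed with H at 240° (6.5). Total 19.7 kJ/mol.
B is eclipsed. H at 0° is eclipsed with CHO at 0° (6.3); H at 120° is eclipsed with H at 120° (4.1); CH2Cl at 240° is eclipsed with Et at 240° (13.2). Total 23.6 kJ/mol.
C is eclipsed. H at 0° is eclipsed with H at 0° (4.1); H at 120° is eclipsed with Et at 120° (6.9); CH2Cl at 240° is eclipsed with CHO at 240° (11.4). Total 22.4 kJ/mol.
B has the highest total (23.6 kJ/mol).

B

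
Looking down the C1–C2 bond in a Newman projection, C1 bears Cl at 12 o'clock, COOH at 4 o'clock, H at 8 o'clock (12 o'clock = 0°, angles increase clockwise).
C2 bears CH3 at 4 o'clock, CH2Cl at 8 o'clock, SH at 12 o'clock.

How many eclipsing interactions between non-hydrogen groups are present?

Non-H eclipsing pairs: Cl(0°)/SH(0°); COOH(120°)/CH3(120°) — 2 interactions.

2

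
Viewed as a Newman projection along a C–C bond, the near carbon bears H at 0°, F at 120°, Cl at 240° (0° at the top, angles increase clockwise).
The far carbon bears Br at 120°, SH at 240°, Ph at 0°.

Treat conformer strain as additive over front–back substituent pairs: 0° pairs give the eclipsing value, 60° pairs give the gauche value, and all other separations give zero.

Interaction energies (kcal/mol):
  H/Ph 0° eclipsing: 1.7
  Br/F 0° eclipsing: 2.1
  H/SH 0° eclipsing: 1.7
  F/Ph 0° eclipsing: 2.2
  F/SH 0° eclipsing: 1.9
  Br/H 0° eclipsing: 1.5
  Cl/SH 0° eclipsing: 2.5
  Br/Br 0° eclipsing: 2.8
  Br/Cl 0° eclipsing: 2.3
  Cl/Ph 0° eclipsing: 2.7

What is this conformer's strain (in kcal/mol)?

This conformer (eclipsed): H–Ph eclipsed, F–Br eclipsed, Cl–SH eclipsed; 1.7 + 2.1 + 2.5 = 6.3 kcal/mol.

6.3 kcal/mol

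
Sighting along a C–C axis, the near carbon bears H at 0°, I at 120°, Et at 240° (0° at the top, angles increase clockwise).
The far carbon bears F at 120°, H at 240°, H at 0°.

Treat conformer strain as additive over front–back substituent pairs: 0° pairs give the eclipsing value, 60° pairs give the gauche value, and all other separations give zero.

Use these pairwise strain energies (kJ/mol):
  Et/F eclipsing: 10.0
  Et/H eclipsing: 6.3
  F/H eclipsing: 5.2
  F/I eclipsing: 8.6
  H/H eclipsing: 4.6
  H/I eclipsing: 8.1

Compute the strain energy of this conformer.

19.5 kJ/mol

This conformer (eclipsed): H–H eclipsed, I–F eclipsed, Et–H eclipsed; 4.6 + 8.6 + 6.3 = 19.5 kJ/mol.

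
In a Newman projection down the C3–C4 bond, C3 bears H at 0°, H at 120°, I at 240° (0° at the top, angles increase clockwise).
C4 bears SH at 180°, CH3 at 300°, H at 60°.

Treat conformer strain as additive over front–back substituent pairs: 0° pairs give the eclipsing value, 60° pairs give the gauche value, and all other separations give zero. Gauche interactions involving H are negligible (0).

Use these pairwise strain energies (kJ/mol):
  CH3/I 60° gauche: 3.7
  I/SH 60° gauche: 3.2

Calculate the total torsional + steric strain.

6.9 kJ/mol

This conformer (staggered): I–SH gauche, I–CH3 gauche; 3.2 + 3.7 = 6.9 kJ/mol.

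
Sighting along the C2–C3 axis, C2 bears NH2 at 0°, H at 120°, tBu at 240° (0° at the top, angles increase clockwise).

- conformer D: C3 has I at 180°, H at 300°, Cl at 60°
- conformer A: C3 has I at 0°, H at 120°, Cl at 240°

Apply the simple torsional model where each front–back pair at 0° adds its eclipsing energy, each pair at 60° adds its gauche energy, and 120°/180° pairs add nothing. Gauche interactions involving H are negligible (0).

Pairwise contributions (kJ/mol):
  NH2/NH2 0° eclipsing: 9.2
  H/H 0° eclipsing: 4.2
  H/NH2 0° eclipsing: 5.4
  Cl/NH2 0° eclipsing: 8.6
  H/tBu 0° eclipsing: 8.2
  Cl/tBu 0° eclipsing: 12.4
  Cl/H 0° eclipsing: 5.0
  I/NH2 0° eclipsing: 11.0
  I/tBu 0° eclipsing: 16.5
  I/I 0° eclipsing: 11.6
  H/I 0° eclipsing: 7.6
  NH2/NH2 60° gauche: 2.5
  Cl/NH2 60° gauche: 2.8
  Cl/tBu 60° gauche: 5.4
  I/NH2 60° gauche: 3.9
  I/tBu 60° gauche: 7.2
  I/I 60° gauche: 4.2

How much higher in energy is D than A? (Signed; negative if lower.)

-17.6 kJ/mol

D (staggered): NH2–Cl gauche, tBu–I gauche; 2.8 + 7.2 = 10.0 kJ/mol.
A (eclipsed): NH2–I eclipsed, H–H eclipsed, tBu–Cl eclipsed; 11.0 + 4.2 + 12.4 = 27.6 kJ/mol.
E(D) − E(A) = 10.0 − 27.6 = -17.6 kJ/mol.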